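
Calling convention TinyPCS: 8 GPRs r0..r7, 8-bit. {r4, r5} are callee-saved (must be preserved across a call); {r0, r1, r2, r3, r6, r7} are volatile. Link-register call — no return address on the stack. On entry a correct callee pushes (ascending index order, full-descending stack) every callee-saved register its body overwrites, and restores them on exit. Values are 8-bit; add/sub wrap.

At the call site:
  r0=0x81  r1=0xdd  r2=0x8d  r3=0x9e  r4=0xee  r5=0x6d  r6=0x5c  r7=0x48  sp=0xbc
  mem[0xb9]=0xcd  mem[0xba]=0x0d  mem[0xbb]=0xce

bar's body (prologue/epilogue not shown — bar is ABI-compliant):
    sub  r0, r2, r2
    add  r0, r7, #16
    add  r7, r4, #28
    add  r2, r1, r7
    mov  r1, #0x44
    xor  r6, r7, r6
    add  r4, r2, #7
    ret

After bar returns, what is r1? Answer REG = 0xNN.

REG = 0x44

prologue: push r4 → mem[0xbb]=0xee, sp=0xbb
body[0] sub  r0, r2, r2 → r0=0x00
body[1] add  r0, r7, #16 → r0=0x58
body[2] add  r7, r4, #28 → r7=0x0a
body[3] add  r2, r1, r7 → r2=0xe7
body[4] mov  r1, #0x44 → r1=0x44
body[5] xor  r6, r7, r6 → r6=0x56
body[6] add  r4, r2, #7 → r4=0xee
epilogue: pop r4=0xee, sp=0xbc
r1 is caller-saved → body value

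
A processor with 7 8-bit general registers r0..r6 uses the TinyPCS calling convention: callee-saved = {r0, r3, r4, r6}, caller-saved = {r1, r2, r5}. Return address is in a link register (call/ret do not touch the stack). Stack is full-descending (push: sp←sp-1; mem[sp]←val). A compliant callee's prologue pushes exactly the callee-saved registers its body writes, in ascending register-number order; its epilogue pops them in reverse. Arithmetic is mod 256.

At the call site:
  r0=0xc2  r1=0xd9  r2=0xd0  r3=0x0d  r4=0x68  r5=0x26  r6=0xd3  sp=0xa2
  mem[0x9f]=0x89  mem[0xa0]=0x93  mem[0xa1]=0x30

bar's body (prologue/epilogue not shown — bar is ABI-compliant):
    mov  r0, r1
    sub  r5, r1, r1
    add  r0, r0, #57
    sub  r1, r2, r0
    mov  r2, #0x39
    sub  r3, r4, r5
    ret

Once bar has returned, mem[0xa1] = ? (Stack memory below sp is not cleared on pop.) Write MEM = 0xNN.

prologue: push r0 → mem[0xa1]=0xc2, sp=0xa1
prologue: push r3 → mem[0xa0]=0x0d, sp=0xa0
body[0] mov  r0, r1 → r0=0xd9
body[1] sub  r5, r1, r1 → r5=0x00
body[2] add  r0, r0, #57 → r0=0x12
body[3] sub  r1, r2, r0 → r1=0xbe
body[4] mov  r2, #0x39 → r2=0x39
body[5] sub  r3, r4, r5 → r3=0x68
epilogue: pop r3=0x0d, sp=0xa1
epilogue: pop r0=0xc2, sp=0xa2
prologue pushed ['r0', 'r3'] at ['0xa1', '0xa0']

MEM = 0xc2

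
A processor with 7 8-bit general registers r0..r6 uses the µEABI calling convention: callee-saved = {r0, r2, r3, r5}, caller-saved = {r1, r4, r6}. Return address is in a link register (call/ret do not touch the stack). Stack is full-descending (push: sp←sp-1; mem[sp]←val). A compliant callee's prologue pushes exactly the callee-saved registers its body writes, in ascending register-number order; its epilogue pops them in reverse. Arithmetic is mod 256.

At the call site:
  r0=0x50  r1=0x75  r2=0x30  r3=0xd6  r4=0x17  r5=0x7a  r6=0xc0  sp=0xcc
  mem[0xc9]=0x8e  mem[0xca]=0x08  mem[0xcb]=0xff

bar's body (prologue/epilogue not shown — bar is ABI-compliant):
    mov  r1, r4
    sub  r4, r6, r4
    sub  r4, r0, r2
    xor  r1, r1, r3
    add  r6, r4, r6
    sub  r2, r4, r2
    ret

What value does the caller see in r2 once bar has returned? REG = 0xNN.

prologue: push r2 -> mem[0xcb]=0x30, sp=0xcb
body[0] mov  r1, r4 -> r1=0x17
body[1] sub  r4, r6, r4 -> r4=0xa9
body[2] sub  r4, r0, r2 -> r4=0x20
body[3] xor  r1, r1, r3 -> r1=0xc1
body[4] add  r6, r4, r6 -> r6=0xe0
body[5] sub  r2, r4, r2 -> r2=0xf0
epilogue: pop r2=0x30, sp=0xcc
r2 is callee-saved -> restored

REG = 0x30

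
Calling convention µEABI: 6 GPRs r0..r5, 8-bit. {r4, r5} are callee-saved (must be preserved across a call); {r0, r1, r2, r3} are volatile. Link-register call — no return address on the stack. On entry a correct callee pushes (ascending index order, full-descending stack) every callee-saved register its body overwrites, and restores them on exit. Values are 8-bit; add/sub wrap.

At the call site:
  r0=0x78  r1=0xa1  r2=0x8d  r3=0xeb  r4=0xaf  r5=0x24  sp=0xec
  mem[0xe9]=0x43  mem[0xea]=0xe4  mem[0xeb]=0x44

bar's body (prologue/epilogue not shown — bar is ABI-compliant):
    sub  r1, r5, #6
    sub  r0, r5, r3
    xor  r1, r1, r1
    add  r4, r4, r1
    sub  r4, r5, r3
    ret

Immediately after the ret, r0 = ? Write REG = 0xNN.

prologue: push r4 -> mem[0xeb]=0xaf, sp=0xeb
body[0] sub  r1, r5, #6 -> r1=0x1e
body[1] sub  r0, r5, r3 -> r0=0x39
body[2] xor  r1, r1, r1 -> r1=0x00
body[3] add  r4, r4, r1 -> r4=0xaf
body[4] sub  r4, r5, r3 -> r4=0x39
epilogue: pop r4=0xaf, sp=0xec
r0 is caller-saved -> body value

REG = 0x39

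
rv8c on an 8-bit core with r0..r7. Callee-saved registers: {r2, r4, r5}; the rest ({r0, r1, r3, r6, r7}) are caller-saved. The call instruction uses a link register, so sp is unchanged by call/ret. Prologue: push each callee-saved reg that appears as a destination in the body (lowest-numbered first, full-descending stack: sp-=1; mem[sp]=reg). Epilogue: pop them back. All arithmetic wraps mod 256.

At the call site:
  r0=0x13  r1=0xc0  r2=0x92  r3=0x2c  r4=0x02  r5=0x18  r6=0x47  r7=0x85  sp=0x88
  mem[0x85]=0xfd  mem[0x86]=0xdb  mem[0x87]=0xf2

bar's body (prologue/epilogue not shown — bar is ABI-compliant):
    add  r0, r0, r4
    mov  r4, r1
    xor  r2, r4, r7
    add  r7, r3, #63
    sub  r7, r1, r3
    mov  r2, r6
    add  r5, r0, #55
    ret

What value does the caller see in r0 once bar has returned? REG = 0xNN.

prologue: push r2 → mem[0x87]=0x92, sp=0x87
prologue: push r4 → mem[0x86]=0x02, sp=0x86
prologue: push r5 → mem[0x85]=0x18, sp=0x85
body[0] add  r0, r0, r4 → r0=0x15
body[1] mov  r4, r1 → r4=0xc0
body[2] xor  r2, r4, r7 → r2=0x45
body[3] add  r7, r3, #63 → r7=0x6b
body[4] sub  r7, r1, r3 → r7=0x94
body[5] mov  r2, r6 → r2=0x47
body[6] add  r5, r0, #55 → r5=0x4c
epilogue: pop r5=0x18, sp=0x86
epilogue: pop r4=0x02, sp=0x87
epilogue: pop r2=0x92, sp=0x88
r0 is caller-saved → body value

REG = 0x15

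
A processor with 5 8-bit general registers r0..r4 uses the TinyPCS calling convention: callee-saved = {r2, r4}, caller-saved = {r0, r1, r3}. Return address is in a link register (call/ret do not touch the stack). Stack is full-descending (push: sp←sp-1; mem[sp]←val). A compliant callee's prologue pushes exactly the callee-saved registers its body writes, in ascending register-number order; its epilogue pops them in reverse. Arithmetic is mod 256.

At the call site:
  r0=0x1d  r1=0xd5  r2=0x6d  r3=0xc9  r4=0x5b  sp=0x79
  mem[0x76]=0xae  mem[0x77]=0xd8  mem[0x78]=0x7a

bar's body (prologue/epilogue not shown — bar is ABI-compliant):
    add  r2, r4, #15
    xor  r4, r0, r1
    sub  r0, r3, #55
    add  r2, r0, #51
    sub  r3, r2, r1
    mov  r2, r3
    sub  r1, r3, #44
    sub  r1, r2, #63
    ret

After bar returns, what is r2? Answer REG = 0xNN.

REG = 0x6d

prologue: push r2 → mem[0x78]=0x6d, sp=0x78
prologue: push r4 → mem[0x77]=0x5b, sp=0x77
body[0] add  r2, r4, #15 → r2=0x6a
body[1] xor  r4, r0, r1 → r4=0xc8
body[2] sub  r0, r3, #55 → r0=0x92
body[3] add  r2, r0, #51 → r2=0xc5
body[4] sub  r3, r2, r1 → r3=0xf0
body[5] mov  r2, r3 → r2=0xf0
body[6] sub  r1, r3, #44 → r1=0xc4
body[7] sub  r1, r2, #63 → r1=0xb1
epilogue: pop r4=0x5b, sp=0x78
epilogue: pop r2=0x6d, sp=0x79
r2 is callee-saved → restored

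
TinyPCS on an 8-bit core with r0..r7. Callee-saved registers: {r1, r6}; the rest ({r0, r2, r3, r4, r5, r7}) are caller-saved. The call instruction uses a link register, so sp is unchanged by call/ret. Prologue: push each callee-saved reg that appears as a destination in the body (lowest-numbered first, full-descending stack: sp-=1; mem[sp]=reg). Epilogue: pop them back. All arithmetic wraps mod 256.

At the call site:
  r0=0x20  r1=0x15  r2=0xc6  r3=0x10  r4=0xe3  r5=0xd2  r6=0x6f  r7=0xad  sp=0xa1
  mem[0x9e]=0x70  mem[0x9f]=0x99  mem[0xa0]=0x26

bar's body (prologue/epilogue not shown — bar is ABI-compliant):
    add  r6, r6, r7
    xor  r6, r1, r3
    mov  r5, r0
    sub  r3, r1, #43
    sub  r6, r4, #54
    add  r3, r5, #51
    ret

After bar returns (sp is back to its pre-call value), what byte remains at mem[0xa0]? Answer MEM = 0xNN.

MEM = 0x6f

prologue: push r6 -> mem[0xa0]=0x6f, sp=0xa0
body[0] add  r6, r6, r7 -> r6=0x1c
body[1] xor  r6, r1, r3 -> r6=0x05
body[2] mov  r5, r0 -> r5=0x20
body[3] sub  r3, r1, #43 -> r3=0xea
body[4] sub  r6, r4, #54 -> r6=0xad
body[5] add  r3, r5, #51 -> r3=0x53
epilogue: pop r6=0x6f, sp=0xa1
prologue pushed ['r6'] at ['0xa0']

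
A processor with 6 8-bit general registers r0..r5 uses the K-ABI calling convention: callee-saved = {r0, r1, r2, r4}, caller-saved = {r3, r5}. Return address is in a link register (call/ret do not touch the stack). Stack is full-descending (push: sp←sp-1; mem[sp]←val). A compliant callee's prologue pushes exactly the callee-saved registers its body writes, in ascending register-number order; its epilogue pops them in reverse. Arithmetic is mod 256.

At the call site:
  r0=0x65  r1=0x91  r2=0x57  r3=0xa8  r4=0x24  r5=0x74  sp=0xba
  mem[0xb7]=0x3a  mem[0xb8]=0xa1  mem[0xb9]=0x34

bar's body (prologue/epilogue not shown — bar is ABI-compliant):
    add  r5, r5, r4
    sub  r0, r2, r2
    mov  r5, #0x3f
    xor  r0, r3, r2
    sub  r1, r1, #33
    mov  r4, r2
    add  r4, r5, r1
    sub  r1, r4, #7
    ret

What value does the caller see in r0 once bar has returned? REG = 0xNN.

REG = 0x65

prologue: push r0 → mem[0xb9]=0x65, sp=0xb9
prologue: push r1 → mem[0xb8]=0x91, sp=0xb8
prologue: push r4 → mem[0xb7]=0x24, sp=0xb7
body[0] add  r5, r5, r4 → r5=0x98
body[1] sub  r0, r2, r2 → r0=0x00
body[2] mov  r5, #0x3f → r5=0x3f
body[3] xor  r0, r3, r2 → r0=0xff
body[4] sub  r1, r1, #33 → r1=0x70
body[5] mov  r4, r2 → r4=0x57
body[6] add  r4, r5, r1 → r4=0xaf
body[7] sub  r1, r4, #7 → r1=0xa8
epilogue: pop r4=0x24, sp=0xb8
epilogue: pop r1=0x91, sp=0xb9
epilogue: pop r0=0x65, sp=0xba
r0 is callee-saved → restored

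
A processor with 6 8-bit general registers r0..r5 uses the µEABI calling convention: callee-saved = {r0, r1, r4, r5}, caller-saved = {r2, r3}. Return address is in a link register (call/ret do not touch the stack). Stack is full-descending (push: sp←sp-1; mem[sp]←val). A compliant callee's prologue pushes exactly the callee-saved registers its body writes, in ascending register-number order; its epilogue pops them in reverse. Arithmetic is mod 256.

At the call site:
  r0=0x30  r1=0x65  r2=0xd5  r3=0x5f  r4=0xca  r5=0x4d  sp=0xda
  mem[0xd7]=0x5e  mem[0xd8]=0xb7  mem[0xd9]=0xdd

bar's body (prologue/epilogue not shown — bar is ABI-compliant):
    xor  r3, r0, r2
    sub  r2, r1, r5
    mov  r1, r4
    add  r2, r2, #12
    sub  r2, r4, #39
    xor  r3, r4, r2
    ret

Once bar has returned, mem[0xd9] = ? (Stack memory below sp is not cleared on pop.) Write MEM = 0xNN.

MEM = 0x65

prologue: push r1 → mem[0xd9]=0x65, sp=0xd9
body[0] xor  r3, r0, r2 → r3=0xe5
body[1] sub  r2, r1, r5 → r2=0x18
body[2] mov  r1, r4 → r1=0xca
body[3] add  r2, r2, #12 → r2=0x24
body[4] sub  r2, r4, #39 → r2=0xa3
body[5] xor  r3, r4, r2 → r3=0x69
epilogue: pop r1=0x65, sp=0xda
prologue pushed ['r1'] at ['0xd9']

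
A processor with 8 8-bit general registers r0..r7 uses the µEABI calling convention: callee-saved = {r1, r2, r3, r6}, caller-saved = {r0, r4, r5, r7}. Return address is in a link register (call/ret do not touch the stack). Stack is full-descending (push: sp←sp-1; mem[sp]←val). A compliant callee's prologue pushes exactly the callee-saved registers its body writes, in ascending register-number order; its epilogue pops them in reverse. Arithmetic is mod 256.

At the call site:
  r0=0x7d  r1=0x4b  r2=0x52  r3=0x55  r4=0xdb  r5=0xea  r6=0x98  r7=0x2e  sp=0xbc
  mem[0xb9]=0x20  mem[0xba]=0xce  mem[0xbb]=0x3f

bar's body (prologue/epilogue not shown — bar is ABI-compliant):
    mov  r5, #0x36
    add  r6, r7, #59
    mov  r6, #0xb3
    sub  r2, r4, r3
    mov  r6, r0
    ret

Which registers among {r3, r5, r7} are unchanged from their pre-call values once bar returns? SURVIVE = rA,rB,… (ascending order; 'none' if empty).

prologue: push r2 -> mem[0xbb]=0x52, sp=0xbb
prologue: push r6 -> mem[0xba]=0x98, sp=0xba
body[0] mov  r5, #0x36 -> r5=0x36
body[1] add  r6, r7, #59 -> r6=0x69
body[2] mov  r6, #0xb3 -> r6=0xb3
body[3] sub  r2, r4, r3 -> r2=0x86
body[4] mov  r6, r0 -> r6=0x7d
epilogue: pop r6=0x98, sp=0xbb
epilogue: pop r2=0x52, sp=0xbc
r3: callee-saved, written=False
r5: caller-saved, written=True
r7: caller-saved, written=False

SURVIVE = r3,r7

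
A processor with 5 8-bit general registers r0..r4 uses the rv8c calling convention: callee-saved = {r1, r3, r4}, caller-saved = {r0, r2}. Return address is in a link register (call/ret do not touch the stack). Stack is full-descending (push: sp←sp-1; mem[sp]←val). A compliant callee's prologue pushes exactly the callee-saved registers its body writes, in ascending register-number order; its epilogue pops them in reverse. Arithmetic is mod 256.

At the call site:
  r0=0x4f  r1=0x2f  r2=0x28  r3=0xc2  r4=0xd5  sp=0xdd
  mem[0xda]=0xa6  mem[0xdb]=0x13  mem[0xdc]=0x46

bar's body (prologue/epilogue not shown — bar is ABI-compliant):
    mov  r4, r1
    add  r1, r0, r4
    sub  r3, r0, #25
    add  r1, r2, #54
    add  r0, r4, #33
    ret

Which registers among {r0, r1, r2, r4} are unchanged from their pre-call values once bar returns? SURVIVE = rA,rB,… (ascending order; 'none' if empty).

prologue: push r1 → mem[0xdc]=0x2f, sp=0xdc
prologue: push r3 → mem[0xdb]=0xc2, sp=0xdb
prologue: push r4 → mem[0xda]=0xd5, sp=0xda
body[0] mov  r4, r1 → r4=0x2f
body[1] add  r1, r0, r4 → r1=0x7e
body[2] sub  r3, r0, #25 → r3=0x36
body[3] add  r1, r2, #54 → r1=0x5e
body[4] add  r0, r4, #33 → r0=0x50
epilogue: pop r4=0xd5, sp=0xdb
epilogue: pop r3=0xc2, sp=0xdc
epilogue: pop r1=0x2f, sp=0xdd
r0: caller-saved, written=True
r1: callee-saved, written=True
r2: caller-saved, written=False
r4: callee-saved, written=True

SURVIVE = r1,r2,r4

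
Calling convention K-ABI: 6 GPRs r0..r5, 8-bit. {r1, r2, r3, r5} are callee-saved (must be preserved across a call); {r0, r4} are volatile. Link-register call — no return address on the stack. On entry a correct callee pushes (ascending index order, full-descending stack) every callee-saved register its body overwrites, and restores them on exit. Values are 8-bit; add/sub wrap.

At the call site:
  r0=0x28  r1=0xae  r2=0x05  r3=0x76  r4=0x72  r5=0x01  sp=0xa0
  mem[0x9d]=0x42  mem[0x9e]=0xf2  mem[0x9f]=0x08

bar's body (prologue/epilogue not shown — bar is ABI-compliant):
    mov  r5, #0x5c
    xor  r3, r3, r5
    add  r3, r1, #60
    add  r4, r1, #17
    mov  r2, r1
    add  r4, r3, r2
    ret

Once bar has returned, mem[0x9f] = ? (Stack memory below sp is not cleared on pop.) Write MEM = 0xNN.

prologue: push r2 → mem[0x9f]=0x05, sp=0x9f
prologue: push r3 → mem[0x9e]=0x76, sp=0x9e
prologue: push r5 → mem[0x9d]=0x01, sp=0x9d
body[0] mov  r5, #0x5c → r5=0x5c
body[1] xor  r3, r3, r5 → r3=0x2a
body[2] add  r3, r1, #60 → r3=0xea
body[3] add  r4, r1, #17 → r4=0xbf
body[4] mov  r2, r1 → r2=0xae
body[5] add  r4, r3, r2 → r4=0x98
epilogue: pop r5=0x01, sp=0x9e
epilogue: pop r3=0x76, sp=0x9f
epilogue: pop r2=0x05, sp=0xa0
prologue pushed ['r2', 'r3', 'r5'] at ['0x9f', '0x9e', '0x9d']

MEM = 0x05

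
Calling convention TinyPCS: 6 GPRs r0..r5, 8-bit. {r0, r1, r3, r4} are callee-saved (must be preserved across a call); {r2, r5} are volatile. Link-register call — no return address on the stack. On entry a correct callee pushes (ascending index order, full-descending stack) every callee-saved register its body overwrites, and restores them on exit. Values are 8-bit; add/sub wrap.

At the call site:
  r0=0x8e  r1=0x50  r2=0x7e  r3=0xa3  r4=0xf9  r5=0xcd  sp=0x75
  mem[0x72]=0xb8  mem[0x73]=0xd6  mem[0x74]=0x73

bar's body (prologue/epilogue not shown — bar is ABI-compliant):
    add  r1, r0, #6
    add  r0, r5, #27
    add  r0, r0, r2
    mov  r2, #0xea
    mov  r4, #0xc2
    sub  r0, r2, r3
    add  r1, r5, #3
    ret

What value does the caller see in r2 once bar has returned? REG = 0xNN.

prologue: push r0 → mem[0x74]=0x8e, sp=0x74
prologue: push r1 → mem[0x73]=0x50, sp=0x73
prologue: push r4 → mem[0x72]=0xf9, sp=0x72
body[0] add  r1, r0, #6 → r1=0x94
body[1] add  r0, r5, #27 → r0=0xe8
body[2] add  r0, r0, r2 → r0=0x66
body[3] mov  r2, #0xea → r2=0xea
body[4] mov  r4, #0xc2 → r4=0xc2
body[5] sub  r0, r2, r3 → r0=0x47
body[6] add  r1, r5, #3 → r1=0xd0
epilogue: pop r4=0xf9, sp=0x73
epilogue: pop r1=0x50, sp=0x74
epilogue: pop r0=0x8e, sp=0x75
r2 is caller-saved → body value

REG = 0xea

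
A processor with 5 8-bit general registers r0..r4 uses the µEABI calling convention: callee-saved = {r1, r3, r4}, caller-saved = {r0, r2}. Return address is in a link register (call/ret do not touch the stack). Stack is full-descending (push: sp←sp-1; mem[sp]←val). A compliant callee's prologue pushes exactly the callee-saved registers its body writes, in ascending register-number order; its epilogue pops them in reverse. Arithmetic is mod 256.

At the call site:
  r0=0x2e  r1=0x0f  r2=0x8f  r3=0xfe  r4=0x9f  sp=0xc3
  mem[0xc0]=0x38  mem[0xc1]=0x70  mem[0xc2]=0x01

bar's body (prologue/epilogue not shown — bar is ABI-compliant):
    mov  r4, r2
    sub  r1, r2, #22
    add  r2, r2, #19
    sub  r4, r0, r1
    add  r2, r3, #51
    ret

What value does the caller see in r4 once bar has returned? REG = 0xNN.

REG = 0x9f

prologue: push r1 → mem[0xc2]=0x0f, sp=0xc2
prologue: push r4 → mem[0xc1]=0x9f, sp=0xc1
body[0] mov  r4, r2 → r4=0x8f
body[1] sub  r1, r2, #22 → r1=0x79
body[2] add  r2, r2, #19 → r2=0xa2
body[3] sub  r4, r0, r1 → r4=0xb5
body[4] add  r2, r3, #51 → r2=0x31
epilogue: pop r4=0x9f, sp=0xc2
epilogue: pop r1=0x0f, sp=0xc3
r4 is callee-saved → restored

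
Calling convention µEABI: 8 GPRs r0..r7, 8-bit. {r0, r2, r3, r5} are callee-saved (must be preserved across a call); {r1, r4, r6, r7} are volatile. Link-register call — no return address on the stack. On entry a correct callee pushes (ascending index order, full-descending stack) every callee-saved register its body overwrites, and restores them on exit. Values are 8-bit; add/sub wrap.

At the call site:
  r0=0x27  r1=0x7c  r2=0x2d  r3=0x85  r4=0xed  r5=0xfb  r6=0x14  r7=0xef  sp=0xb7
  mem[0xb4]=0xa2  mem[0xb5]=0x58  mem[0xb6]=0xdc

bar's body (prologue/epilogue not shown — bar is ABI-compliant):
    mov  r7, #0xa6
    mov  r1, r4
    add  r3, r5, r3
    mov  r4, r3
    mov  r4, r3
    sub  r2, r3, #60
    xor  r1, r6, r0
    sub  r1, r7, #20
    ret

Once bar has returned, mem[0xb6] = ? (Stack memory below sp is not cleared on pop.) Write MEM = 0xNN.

MEM = 0x2d

prologue: push r2 -> mem[0xb6]=0x2d, sp=0xb6
prologue: push r3 -> mem[0xb5]=0x85, sp=0xb5
body[0] mov  r7, #0xa6 -> r7=0xa6
body[1] mov  r1, r4 -> r1=0xed
body[2] add  r3, r5, r3 -> r3=0x80
body[3] mov  r4, r3 -> r4=0x80
body[4] mov  r4, r3 -> r4=0x80
body[5] sub  r2, r3, #60 -> r2=0x44
body[6] xor  r1, r6, r0 -> r1=0x33
body[7] sub  r1, r7, #20 -> r1=0x92
epilogue: pop r3=0x85, sp=0xb6
epilogue: pop r2=0x2d, sp=0xb7
prologue pushed ['r2', 'r3'] at ['0xb6', '0xb5']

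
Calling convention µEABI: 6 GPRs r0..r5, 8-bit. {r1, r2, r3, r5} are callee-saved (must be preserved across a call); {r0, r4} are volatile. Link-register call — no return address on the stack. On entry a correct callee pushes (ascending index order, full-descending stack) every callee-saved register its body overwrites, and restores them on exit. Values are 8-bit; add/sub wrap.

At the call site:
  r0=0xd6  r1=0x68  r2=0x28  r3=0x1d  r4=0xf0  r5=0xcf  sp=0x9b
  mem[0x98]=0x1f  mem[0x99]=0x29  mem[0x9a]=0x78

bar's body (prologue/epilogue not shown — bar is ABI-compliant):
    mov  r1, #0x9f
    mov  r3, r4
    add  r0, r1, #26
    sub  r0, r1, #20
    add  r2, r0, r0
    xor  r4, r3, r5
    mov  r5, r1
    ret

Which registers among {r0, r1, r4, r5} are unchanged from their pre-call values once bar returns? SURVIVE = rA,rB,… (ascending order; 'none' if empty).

prologue: push r1 -> mem[0x9a]=0x68, sp=0x9a
prologue: push r2 -> mem[0x99]=0x28, sp=0x99
prologue: push r3 -> mem[0x98]=0x1d, sp=0x98
prologue: push r5 -> mem[0x97]=0xcf, sp=0x97
body[0] mov  r1, #0x9f -> r1=0x9f
body[1] mov  r3, r4 -> r3=0xf0
body[2] add  r0, r1, #26 -> r0=0xb9
body[3] sub  r0, r1, #20 -> r0=0x8b
body[4] add  r2, r0, r0 -> r2=0x16
body[5] xor  r4, r3, r5 -> r4=0x3f
body[6] mov  r5, r1 -> r5=0x9f
epilogue: pop r5=0xcf, sp=0x98
epilogue: pop r3=0x1d, sp=0x99
epilogue: pop r2=0x28, sp=0x9a
epilogue: pop r1=0x68, sp=0x9b
r0: caller-saved, written=True
r1: callee-saved, written=True
r4: caller-saved, written=True
r5: callee-saved, written=True

SURVIVE = r1,r5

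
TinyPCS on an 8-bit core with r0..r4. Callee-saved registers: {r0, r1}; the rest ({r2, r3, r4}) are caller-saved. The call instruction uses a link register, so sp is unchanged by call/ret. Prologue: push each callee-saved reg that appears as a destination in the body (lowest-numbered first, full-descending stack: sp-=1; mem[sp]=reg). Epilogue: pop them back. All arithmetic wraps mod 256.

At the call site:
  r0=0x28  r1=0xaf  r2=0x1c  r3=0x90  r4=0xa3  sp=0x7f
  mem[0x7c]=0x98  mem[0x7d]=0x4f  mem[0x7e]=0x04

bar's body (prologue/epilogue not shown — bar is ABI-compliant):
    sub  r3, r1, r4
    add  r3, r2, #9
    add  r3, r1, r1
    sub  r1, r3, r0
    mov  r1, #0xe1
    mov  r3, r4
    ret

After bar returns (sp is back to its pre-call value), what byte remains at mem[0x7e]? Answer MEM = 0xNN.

prologue: push r1 → mem[0x7e]=0xaf, sp=0x7e
body[0] sub  r3, r1, r4 → r3=0x0c
body[1] add  r3, r2, #9 → r3=0x25
body[2] add  r3, r1, r1 → r3=0x5e
body[3] sub  r1, r3, r0 → r1=0x36
body[4] mov  r1, #0xe1 → r1=0xe1
body[5] mov  r3, r4 → r3=0xa3
epilogue: pop r1=0xaf, sp=0x7f
prologue pushed ['r1'] at ['0x7e']

MEM = 0xaf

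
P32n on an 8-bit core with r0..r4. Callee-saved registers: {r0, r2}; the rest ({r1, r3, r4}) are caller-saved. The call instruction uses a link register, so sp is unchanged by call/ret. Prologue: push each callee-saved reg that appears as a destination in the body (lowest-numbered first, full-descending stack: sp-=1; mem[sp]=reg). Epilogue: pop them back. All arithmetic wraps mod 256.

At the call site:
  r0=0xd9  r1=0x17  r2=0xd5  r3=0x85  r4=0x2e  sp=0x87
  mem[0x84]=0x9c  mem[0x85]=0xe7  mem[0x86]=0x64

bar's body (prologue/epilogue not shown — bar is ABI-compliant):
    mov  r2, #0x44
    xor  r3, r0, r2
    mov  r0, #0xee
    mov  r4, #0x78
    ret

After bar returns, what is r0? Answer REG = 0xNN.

REG = 0xd9

prologue: push r0 → mem[0x86]=0xd9, sp=0x86
prologue: push r2 → mem[0x85]=0xd5, sp=0x85
body[0] mov  r2, #0x44 → r2=0x44
body[1] xor  r3, r0, r2 → r3=0x9d
body[2] mov  r0, #0xee → r0=0xee
body[3] mov  r4, #0x78 → r4=0x78
epilogue: pop r2=0xd5, sp=0x86
epilogue: pop r0=0xd9, sp=0x87
r0 is callee-saved → restored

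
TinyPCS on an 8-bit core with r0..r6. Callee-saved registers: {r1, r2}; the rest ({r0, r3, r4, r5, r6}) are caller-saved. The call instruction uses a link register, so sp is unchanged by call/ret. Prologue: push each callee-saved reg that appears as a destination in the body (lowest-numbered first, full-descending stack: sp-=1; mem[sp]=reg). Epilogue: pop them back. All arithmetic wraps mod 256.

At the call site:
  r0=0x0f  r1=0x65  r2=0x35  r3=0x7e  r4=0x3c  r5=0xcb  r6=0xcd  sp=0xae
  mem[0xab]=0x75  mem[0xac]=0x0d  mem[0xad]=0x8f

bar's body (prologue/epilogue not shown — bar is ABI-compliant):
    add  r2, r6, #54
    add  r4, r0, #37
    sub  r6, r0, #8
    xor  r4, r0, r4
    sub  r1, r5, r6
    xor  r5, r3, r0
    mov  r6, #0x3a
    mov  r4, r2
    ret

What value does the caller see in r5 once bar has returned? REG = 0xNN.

prologue: push r1 -> mem[0xad]=0x65, sp=0xad
prologue: push r2 -> mem[0xac]=0x35, sp=0xac
body[0] add  r2, r6, #54 -> r2=0x03
body[1] add  r4, r0, #37 -> r4=0x34
body[2] sub  r6, r0, #8 -> r6=0x07
body[3] xor  r4, r0, r4 -> r4=0x3b
body[4] sub  r1, r5, r6 -> r1=0xc4
body[5] xor  r5, r3, r0 -> r5=0x71
body[6] mov  r6, #0x3a -> r6=0x3a
body[7] mov  r4, r2 -> r4=0x03
epilogue: pop r2=0x35, sp=0xad
epilogue: pop r1=0x65, sp=0xae
r5 is caller-saved -> body value

REG = 0x71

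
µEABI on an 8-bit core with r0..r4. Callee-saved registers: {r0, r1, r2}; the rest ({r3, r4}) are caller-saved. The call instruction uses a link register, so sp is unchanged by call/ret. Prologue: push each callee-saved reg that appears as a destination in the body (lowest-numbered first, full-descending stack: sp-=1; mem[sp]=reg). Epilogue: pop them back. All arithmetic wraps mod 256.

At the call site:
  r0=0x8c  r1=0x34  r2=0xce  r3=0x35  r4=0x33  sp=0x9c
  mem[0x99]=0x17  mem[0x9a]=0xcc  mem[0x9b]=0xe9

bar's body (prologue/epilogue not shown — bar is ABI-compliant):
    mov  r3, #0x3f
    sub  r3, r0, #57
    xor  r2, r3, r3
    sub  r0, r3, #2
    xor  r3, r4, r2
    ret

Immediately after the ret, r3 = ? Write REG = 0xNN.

REG = 0x33

prologue: push r0 → mem[0x9b]=0x8c, sp=0x9b
prologue: push r2 → mem[0x9a]=0xce, sp=0x9a
body[0] mov  r3, #0x3f → r3=0x3f
body[1] sub  r3, r0, #57 → r3=0x53
body[2] xor  r2, r3, r3 → r2=0x00
body[3] sub  r0, r3, #2 → r0=0x51
body[4] xor  r3, r4, r2 → r3=0x33
epilogue: pop r2=0xce, sp=0x9b
epilogue: pop r0=0x8c, sp=0x9c
r3 is caller-saved → body value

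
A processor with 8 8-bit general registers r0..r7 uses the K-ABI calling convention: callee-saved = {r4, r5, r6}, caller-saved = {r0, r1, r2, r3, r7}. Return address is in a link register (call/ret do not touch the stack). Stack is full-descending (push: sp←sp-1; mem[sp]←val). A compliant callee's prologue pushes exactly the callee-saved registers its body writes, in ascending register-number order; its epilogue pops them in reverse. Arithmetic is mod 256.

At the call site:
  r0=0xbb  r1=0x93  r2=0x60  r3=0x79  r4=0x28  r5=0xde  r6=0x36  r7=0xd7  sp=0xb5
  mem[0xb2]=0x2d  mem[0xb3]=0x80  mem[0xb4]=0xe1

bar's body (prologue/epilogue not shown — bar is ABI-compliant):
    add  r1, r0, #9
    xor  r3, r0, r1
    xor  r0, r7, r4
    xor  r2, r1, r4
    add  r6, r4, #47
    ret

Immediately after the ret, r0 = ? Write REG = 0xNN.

REG = 0xff

prologue: push r6 → mem[0xb4]=0x36, sp=0xb4
body[0] add  r1, r0, #9 → r1=0xc4
body[1] xor  r3, r0, r1 → r3=0x7f
body[2] xor  r0, r7, r4 → r0=0xff
body[3] xor  r2, r1, r4 → r2=0xec
body[4] add  r6, r4, #47 → r6=0x57
epilogue: pop r6=0x36, sp=0xb5
r0 is caller-saved → body value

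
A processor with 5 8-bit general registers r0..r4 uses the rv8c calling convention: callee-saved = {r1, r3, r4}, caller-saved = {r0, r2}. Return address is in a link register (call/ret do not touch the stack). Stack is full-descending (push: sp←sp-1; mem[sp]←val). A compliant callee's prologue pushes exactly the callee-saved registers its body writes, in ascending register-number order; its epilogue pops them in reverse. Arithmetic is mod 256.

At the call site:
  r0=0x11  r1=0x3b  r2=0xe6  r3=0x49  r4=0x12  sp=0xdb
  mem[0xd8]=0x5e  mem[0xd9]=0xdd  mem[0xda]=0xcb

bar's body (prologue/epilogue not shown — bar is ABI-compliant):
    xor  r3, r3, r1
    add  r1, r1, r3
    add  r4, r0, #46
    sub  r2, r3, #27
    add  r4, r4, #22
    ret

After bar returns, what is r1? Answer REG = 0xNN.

REG = 0x3b

prologue: push r1 -> mem[0xda]=0x3b, sp=0xda
prologue: push r3 -> mem[0xd9]=0x49, sp=0xd9
prologue: push r4 -> mem[0xd8]=0x12, sp=0xd8
body[0] xor  r3, r3, r1 -> r3=0x72
body[1] add  r1, r1, r3 -> r1=0xad
body[2] add  r4, r0, #46 -> r4=0x3f
body[3] sub  r2, r3, #27 -> r2=0x57
body[4] add  r4, r4, #22 -> r4=0x55
epilogue: pop r4=0x12, sp=0xd9
epilogue: pop r3=0x49, sp=0xda
epilogue: pop r1=0x3b, sp=0xdb
r1 is callee-saved -> restored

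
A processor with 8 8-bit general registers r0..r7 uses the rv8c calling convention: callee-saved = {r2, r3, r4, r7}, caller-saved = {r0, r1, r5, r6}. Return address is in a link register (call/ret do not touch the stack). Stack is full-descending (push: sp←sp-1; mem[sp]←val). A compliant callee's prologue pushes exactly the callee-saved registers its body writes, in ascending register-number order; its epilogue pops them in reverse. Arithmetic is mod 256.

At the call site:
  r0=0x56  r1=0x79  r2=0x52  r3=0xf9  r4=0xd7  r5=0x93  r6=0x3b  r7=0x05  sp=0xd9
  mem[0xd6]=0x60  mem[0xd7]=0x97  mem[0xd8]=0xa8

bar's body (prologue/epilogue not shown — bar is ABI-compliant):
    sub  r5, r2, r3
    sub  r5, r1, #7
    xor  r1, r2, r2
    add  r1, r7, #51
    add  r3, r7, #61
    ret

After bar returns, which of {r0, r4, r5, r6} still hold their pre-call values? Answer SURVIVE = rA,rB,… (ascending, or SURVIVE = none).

prologue: push r3 -> mem[0xd8]=0xf9, sp=0xd8
body[0] sub  r5, r2, r3 -> r5=0x59
body[1] sub  r5, r1, #7 -> r5=0x72
body[2] xor  r1, r2, r2 -> r1=0x00
body[3] add  r1, r7, #51 -> r1=0x38
body[4] add  r3, r7, #61 -> r3=0x42
epilogue: pop r3=0xf9, sp=0xd9
r0: caller-saved, written=False
r4: callee-saved, written=False
r5: caller-saved, written=True
r6: caller-saved, written=False

SURVIVE = r0,r4,r6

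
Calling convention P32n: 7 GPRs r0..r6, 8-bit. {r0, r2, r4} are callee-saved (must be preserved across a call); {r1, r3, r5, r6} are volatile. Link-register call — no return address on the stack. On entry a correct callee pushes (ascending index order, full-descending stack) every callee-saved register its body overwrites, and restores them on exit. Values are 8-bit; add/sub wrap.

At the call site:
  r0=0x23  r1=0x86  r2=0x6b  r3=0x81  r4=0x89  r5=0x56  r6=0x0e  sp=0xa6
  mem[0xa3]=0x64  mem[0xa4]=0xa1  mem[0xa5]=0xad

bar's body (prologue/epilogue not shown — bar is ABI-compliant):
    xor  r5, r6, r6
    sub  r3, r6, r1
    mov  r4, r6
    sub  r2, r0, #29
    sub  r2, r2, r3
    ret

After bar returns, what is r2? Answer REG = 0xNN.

REG = 0x6b

prologue: push r2 -> mem[0xa5]=0x6b, sp=0xa5
prologue: push r4 -> mem[0xa4]=0x89, sp=0xa4
body[0] xor  r5, r6, r6 -> r5=0x00
body[1] sub  r3, r6, r1 -> r3=0x88
body[2] mov  r4, r6 -> r4=0x0e
body[3] sub  r2, r0, #29 -> r2=0x06
body[4] sub  r2, r2, r3 -> r2=0x7e
epilogue: pop r4=0x89, sp=0xa5
epilogue: pop r2=0x6b, sp=0xa6
r2 is callee-saved -> restored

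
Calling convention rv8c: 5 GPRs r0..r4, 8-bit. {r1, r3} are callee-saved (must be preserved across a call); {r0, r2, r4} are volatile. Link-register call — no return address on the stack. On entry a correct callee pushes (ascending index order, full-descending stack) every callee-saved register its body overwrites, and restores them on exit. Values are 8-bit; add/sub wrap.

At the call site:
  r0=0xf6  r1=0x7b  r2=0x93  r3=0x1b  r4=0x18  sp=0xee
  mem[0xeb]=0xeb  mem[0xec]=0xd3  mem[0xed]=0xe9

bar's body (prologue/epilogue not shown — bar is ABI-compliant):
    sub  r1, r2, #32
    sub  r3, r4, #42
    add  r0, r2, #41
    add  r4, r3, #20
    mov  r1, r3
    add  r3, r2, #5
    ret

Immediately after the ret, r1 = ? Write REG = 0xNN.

prologue: push r1 -> mem[0xed]=0x7b, sp=0xed
prologue: push r3 -> mem[0xec]=0x1b, sp=0xec
body[0] sub  r1, r2, #32 -> r1=0x73
body[1] sub  r3, r4, #42 -> r3=0xee
body[2] add  r0, r2, #41 -> r0=0xbc
body[3] add  r4, r3, #20 -> r4=0x02
body[4] mov  r1, r3 -> r1=0xee
body[5] add  r3, r2, #5 -> r3=0x98
epilogue: pop r3=0x1b, sp=0xed
epilogue: pop r1=0x7b, sp=0xee
r1 is callee-saved -> restored

REG = 0x7b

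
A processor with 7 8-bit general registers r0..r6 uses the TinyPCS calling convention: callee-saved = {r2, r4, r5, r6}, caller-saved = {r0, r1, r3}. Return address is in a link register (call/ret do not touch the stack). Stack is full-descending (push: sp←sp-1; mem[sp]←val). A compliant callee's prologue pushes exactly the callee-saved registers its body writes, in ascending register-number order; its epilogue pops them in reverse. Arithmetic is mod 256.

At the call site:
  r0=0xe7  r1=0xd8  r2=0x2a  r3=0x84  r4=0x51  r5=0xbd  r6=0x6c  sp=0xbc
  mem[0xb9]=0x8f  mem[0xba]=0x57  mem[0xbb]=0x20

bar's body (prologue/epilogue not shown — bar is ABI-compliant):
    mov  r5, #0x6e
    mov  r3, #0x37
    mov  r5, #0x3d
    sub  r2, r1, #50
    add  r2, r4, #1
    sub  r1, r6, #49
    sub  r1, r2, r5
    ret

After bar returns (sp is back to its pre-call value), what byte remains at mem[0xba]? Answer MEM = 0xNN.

prologue: push r2 → mem[0xbb]=0x2a, sp=0xbb
prologue: push r5 → mem[0xba]=0xbd, sp=0xba
body[0] mov  r5, #0x6e → r5=0x6e
body[1] mov  r3, #0x37 → r3=0x37
body[2] mov  r5, #0x3d → r5=0x3d
body[3] sub  r2, r1, #50 → r2=0xa6
body[4] add  r2, r4, #1 → r2=0x52
body[5] sub  r1, r6, #49 → r1=0x3b
body[6] sub  r1, r2, r5 → r1=0x15
epilogue: pop r5=0xbd, sp=0xbb
epilogue: pop r2=0x2a, sp=0xbc
prologue pushed ['r2', 'r5'] at ['0xbb', '0xba']

MEM = 0xbd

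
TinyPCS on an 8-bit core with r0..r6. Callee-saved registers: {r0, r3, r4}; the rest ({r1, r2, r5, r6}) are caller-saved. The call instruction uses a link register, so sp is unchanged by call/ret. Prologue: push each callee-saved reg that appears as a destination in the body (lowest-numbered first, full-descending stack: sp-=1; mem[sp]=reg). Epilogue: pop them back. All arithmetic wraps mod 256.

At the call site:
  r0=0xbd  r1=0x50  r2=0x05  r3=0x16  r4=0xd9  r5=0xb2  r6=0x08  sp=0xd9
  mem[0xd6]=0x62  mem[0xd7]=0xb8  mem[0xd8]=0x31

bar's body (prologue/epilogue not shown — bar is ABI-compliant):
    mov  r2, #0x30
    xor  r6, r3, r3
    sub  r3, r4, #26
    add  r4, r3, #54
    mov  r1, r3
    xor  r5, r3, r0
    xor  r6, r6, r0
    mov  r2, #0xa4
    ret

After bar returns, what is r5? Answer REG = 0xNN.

prologue: push r3 -> mem[0xd8]=0x16, sp=0xd8
prologue: push r4 -> mem[0xd7]=0xd9, sp=0xd7
body[0] mov  r2, #0x30 -> r2=0x30
body[1] xor  r6, r3, r3 -> r6=0x00
body[2] sub  r3, r4, #26 -> r3=0xbf
body[3] add  r4, r3, #54 -> r4=0xf5
body[4] mov  r1, r3 -> r1=0xbf
body[5] xor  r5, r3, r0 -> r5=0x02
body[6] xor  r6, r6, r0 -> r6=0xbd
body[7] mov  r2, #0xa4 -> r2=0xa4
epilogue: pop r4=0xd9, sp=0xd8
epilogue: pop r3=0x16, sp=0xd9
r5 is caller-saved -> body value

REG = 0x02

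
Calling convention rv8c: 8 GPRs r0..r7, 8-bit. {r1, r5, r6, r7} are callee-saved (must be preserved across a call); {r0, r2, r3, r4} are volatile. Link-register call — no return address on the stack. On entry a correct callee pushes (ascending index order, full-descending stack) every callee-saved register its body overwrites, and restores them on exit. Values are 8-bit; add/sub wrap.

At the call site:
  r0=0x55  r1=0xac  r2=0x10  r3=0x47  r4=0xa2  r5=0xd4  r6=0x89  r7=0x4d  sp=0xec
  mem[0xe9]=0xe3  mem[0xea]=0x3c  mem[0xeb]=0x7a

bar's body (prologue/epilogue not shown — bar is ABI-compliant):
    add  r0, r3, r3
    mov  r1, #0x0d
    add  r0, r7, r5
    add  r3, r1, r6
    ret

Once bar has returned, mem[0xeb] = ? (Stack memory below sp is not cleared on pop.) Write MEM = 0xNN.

prologue: push r1 → mem[0xeb]=0xac, sp=0xeb
body[0] add  r0, r3, r3 → r0=0x8e
body[1] mov  r1, #0x0d → r1=0x0d
body[2] add  r0, r7, r5 → r0=0x21
body[3] add  r3, r1, r6 → r3=0x96
epilogue: pop r1=0xac, sp=0xec
prologue pushed ['r1'] at ['0xeb']

MEM = 0xac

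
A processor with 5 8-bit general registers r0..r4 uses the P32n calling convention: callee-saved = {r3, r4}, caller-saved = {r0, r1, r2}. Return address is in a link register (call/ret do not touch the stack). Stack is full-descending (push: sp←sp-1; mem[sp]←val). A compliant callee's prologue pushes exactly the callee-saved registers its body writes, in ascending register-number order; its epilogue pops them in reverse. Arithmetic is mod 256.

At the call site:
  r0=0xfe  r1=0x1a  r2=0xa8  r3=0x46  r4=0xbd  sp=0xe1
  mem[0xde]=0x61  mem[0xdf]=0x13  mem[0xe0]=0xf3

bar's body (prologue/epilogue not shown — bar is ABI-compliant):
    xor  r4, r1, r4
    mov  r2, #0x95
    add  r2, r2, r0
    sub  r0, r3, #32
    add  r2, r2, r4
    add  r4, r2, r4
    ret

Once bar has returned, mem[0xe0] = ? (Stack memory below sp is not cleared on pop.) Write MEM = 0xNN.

prologue: push r4 -> mem[0xe0]=0xbd, sp=0xe0
body[0] xor  r4, r1, r4 -> r4=0xa7
body[1] mov  r2, #0x95 -> r2=0x95
body[2] add  r2, r2, r0 -> r2=0x93
body[3] sub  r0, r3, #32 -> r0=0x26
body[4] add  r2, r2, r4 -> r2=0x3a
body[5] add  r4, r2, r4 -> r4=0xe1
epilogue: pop r4=0xbd, sp=0xe1
prologue pushed ['r4'] at ['0xe0']

MEM = 0xbd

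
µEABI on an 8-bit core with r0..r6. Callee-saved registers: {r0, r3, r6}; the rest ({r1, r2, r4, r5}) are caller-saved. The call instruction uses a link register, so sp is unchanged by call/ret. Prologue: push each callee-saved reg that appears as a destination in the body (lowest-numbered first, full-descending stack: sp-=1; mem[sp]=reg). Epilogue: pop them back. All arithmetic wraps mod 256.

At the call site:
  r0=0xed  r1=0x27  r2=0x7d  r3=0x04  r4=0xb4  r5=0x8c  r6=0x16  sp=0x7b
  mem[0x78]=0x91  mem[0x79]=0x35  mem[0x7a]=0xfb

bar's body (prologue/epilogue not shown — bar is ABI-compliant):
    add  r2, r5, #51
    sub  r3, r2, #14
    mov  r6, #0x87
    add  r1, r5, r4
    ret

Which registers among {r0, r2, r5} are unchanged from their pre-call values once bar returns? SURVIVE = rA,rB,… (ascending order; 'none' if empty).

prologue: push r3 -> mem[0x7a]=0x04, sp=0x7a
prologue: push r6 -> mem[0x79]=0x16, sp=0x79
body[0] add  r2, r5, #51 -> r2=0xbf
body[1] sub  r3, r2, #14 -> r3=0xb1
body[2] mov  r6, #0x87 -> r6=0x87
body[3] add  r1, r5, r4 -> r1=0x40
epilogue: pop r6=0x16, sp=0x7a
epilogue: pop r3=0x04, sp=0x7b
r0: callee-saved, written=False
r2: caller-saved, written=True
r5: caller-saved, written=False

SURVIVE = r0,r5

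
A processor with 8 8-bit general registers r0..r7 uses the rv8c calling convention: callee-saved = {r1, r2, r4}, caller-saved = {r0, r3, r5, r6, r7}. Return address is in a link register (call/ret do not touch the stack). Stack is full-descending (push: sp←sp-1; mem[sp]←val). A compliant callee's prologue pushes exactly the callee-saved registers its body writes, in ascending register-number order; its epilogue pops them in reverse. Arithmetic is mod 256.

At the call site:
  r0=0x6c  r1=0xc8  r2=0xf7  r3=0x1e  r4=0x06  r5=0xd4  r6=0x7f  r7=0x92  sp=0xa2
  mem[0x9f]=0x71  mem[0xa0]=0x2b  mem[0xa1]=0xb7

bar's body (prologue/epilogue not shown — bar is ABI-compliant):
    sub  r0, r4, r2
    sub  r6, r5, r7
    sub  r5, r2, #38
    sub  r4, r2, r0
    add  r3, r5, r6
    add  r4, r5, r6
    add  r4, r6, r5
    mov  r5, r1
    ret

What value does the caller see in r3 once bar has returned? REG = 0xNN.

prologue: push r4 -> mem[0xa1]=0x06, sp=0xa1
body[0] sub  r0, r4, r2 -> r0=0x0f
body[1] sub  r6, r5, r7 -> r6=0x42
body[2] sub  r5, r2, #38 -> r5=0xd1
body[3] sub  r4, r2, r0 -> r4=0xe8
body[4] add  r3, r5, r6 -> r3=0x13
body[5] add  r4, r5, r6 -> r4=0x13
body[6] add  r4, r6, r5 -> r4=0x13
body[7] mov  r5, r1 -> r5=0xc8
epilogue: pop r4=0x06, sp=0xa2
r3 is caller-saved -> body value

REG = 0x13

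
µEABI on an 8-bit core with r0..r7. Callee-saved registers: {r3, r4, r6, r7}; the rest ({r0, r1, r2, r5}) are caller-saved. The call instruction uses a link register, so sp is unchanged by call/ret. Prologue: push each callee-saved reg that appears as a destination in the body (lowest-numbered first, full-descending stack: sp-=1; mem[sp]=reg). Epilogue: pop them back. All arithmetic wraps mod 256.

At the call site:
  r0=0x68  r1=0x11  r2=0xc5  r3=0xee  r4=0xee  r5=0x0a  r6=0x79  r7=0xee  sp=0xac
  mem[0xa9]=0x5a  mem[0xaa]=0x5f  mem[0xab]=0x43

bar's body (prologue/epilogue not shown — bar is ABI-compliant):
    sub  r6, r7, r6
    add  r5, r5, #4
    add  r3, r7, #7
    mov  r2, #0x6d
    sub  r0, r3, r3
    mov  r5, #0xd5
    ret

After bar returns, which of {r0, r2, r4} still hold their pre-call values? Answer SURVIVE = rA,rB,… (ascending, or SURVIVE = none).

SURVIVE = r4

prologue: push r3 -> mem[0xab]=0xee, sp=0xab
prologue: push r6 -> mem[0xaa]=0x79, sp=0xaa
body[0] sub  r6, r7, r6 -> r6=0x75
body[1] add  r5, r5, #4 -> r5=0x0e
body[2] add  r3, r7, #7 -> r3=0xf5
body[3] mov  r2, #0x6d -> r2=0x6d
body[4] sub  r0, r3, r3 -> r0=0x00
body[5] mov  r5, #0xd5 -> r5=0xd5
epilogue: pop r6=0x79, sp=0xab
epilogue: pop r3=0xee, sp=0xac
r0: caller-saved, written=True
r2: caller-saved, written=True
r4: callee-saved, written=False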